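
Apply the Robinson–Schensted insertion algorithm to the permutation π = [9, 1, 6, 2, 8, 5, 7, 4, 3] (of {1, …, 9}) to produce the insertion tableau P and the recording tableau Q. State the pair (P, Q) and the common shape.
P = [1, 2, 3, 7] / [4, 8] / [5] / [6] / [9];  Q = [1, 3, 5, 7] / [2, 6] / [4] / [8] / [9];  common shape = (4, 2, 1, 1, 1)

Row-insert the values π_1, π_2, … into P one at a time, bumping the leftmost entry strictly greater than the inserted value down to the next row. The recording tableau Q records, in position (i, j), the step at which that cell was added to P.
  Insert 9 (step 1): P = [9];  Q = [1]
  Insert 1 (step 2): P = [1] / [9];  Q = [1] / [2]
  Insert 6 (step 3): P = [1, 6] / [9];  Q = [1, 3] / [2]
  Insert 2 (step 4): P = [1, 2] / [6] / [9];  Q = [1, 3] / [2] / [4]
  Insert 8 (step 5): P = [1, 2, 8] / [6] / [9];  Q = [1, 3, 5] / [2] / [4]
  Insert 5 (step 6): P = [1, 2, 5] / [6, 8] / [9];  Q = [1, 3, 5] / [2, 6] / [4]
  Insert 7 (step 7): P = [1, 2, 5, 7] / [6, 8] / [9];  Q = [1, 3, 5, 7] / [2, 6] / [4]
  Insert 4 (step 8): P = [1, 2, 4, 7] / [5, 8] / [6] / [9];  Q = [1, 3, 5, 7] / [2, 6] / [4] / [8]
  Insert 3 (step 9): P = [1, 2, 3, 7] / [4, 8] / [5] / [6] / [9];  Q = [1, 3, 5, 7] / [2, 6] / [4] / [8] / [9]
Final shape: (4, 2, 1, 1, 1).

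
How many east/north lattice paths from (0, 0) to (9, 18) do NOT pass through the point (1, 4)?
Number of paths = 3087975

Total paths from (0, 0) to (9, 18): C(27, 9) = 4686825. Paths through (1, 4): (paths (0, 0) → (1, 4)) × (paths (1, 4) → (9, 18)) = C(5, 1) · C(22, 8) = 5 · 319770 = 1598850. Avoidance count = 4686825 − 1598850 = 3087975.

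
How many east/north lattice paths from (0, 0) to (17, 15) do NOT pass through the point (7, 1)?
Number of paths = 550032672

Total paths from (0, 0) to (17, 15): C(32, 17) = 565722720. Paths through (7, 1): (paths (0, 0) → (7, 1)) × (paths (7, 1) → (17, 15)) = C(8, 7) · C(24, 10) = 8 · 1961256 = 15690048. Avoidance count = 565722720 − 15690048 = 550032672.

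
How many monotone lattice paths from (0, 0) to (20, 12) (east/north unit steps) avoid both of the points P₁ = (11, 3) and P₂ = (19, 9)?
Number of paths = 184839928

Inclusion–exclusion. Total paths: C(32, 20) = 225792840. Through P₁: C(14, 11)·C(18, 9) = 17697680. Through P₂: C(28, 19)·C(4, 1) = 27627600. Since P₁ is strictly southwest of P₂, a monotone path through both must visit P₁ then P₂; paths through both = C(14, 11)·C(14, 8)·C(4, 1) = 4372368. Avoid both = 225792840 − 17697680 − 27627600 + 4372368 = 184839928.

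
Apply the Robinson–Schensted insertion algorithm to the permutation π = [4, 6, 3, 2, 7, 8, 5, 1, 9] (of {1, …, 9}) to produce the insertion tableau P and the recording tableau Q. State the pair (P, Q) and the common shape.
P = [1, 5, 7, 8, 9] / [2, 6] / [3] / [4];  Q = [1, 2, 5, 6, 9] / [3, 7] / [4] / [8];  common shape = (5, 2, 1, 1)

Row-insert the values π_1, π_2, … into P one at a time, bumping the leftmost entry strictly greater than the inserted value down to the next row. The recording tableau Q records, in position (i, j), the step at which that cell was added to P.
  Insert 4 (step 1): P = [4];  Q = [1]
  Insert 6 (step 2): P = [4, 6];  Q = [1, 2]
  Insert 3 (step 3): P = [3, 6] / [4];  Q = [1, 2] / [3]
  Insert 2 (step 4): P = [2, 6] / [3] / [4];  Q = [1, 2] / [3] / [4]
  Insert 7 (step 5): P = [2, 6, 7] / [3] / [4];  Q = [1, 2, 5] / [3] / [4]
  Insert 8 (step 6): P = [2, 6, 7, 8] / [3] / [4];  Q = [1, 2, 5, 6] / [3] / [4]
  Insert 5 (step 7): P = [2, 5, 7, 8] / [3, 6] / [4];  Q = [1, 2, 5, 6] / [3, 7] / [4]
  Insert 1 (step 8): P = [1, 5, 7, 8] / [2, 6] / [3] / [4];  Q = [1, 2, 5, 6] / [3, 7] / [4] / [8]
  Insert 9 (step 9): P = [1, 5, 7, 8, 9] / [2, 6] / [3] / [4];  Q = [1, 2, 5, 6, 9] / [3, 7] / [4] / [8]
Final shape: (5, 2, 1, 1).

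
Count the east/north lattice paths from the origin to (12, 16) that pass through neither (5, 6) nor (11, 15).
Number of paths = 10609079

Inclusion–exclusion. Total paths: C(28, 12) = 30421755. Through P₁: C(11, 5)·C(17, 7) = 8984976. Through P₂: C(26, 11)·C(2, 1) = 15452320. Since P₁ is strictly southwest of P₂, a monotone path through both must visit P₁ then P₂; paths through both = C(11, 5)·C(15, 6)·C(2, 1) = 4624620. Avoid both = 30421755 − 8984976 − 15452320 + 4624620 = 10609079.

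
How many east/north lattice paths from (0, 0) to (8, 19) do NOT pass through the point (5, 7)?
Number of paths = 1859715

Total paths from (0, 0) to (8, 19): C(27, 8) = 2220075. Paths through (5, 7): (paths (0, 0) → (5, 7)) × (paths (5, 7) → (8, 19)) = C(12, 5) · C(15, 3) = 792 · 455 = 360360. Avoidance count = 2220075 − 360360 = 1859715.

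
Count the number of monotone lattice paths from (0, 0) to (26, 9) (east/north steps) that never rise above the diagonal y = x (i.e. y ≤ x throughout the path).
Number of paths = 47071640

By the reflection principle (André's argument), the number of monotone paths to (26, 9) with n ≤ m that never go above y = x is C(35, 26) − C(35, 27) = 70607460 − 23535820 = 47071640.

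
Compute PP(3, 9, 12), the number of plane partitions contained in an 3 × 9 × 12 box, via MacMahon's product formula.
PP(3, 9, 12) = 217233856319480

Evaluate the triple product over i = 1..3, j = 1..9, k = 1..12. The factors are (2/1) · (3/2) · (4/3) · (5/4) · (6/5) · (7/6) · (8/7) · (9/8) · … (324 factors total). The numerators and denominators telescope so the product is an integer; carrying out the multiplication exactly gives PP(3, 9, 12) = 217233856319480.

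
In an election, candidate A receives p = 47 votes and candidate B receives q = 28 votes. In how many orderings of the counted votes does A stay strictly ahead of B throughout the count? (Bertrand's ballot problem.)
Strict-lead orderings = 79706857775188636496

Total orderings of the 75 votes with 47 for A: C(75, 47) = 314632333323113038800. By the Bertrand ballot formula (Cycle Lemma / reflection principle), the number of orderings in which A is strictly ahead of B throughout is (p − q)/(p + q) · C(p + q, p) = (47 − 28)/(47 + 28) · 314632333323113038800 = 79706857775188636496.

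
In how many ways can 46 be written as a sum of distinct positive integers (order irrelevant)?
q(46) = 2304

A partition into distinct parts is a strictly decreasing sequence summing to n. The recurrence d(n, m) = d(n, m−1) + d(n−m, m−1) (use part m at most once) with q(n) = d(n, n) gives q(46) = 2304. (Euler's theorem: # distinct-part partitions = # odd-part partitions.)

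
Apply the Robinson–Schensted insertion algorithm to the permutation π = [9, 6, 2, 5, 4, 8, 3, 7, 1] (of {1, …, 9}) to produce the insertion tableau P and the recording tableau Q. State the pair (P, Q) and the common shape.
P = [1, 3, 7] / [2, 8] / [4] / [5] / [6] / [9];  Q = [1, 4, 6] / [2, 8] / [3] / [5] / [7] / [9];  common shape = (3, 2, 1, 1, 1, 1)

Row-insert the values π_1, π_2, … into P one at a time, bumping the leftmost entry strictly greater than the inserted value down to the next row. The recording tableau Q records, in position (i, j), the step at which that cell was added to P.
  Insert 9 (step 1): P = [9];  Q = [1]
  Insert 6 (step 2): P = [6] / [9];  Q = [1] / [2]
  Insert 2 (step 3): P = [2] / [6] / [9];  Q = [1] / [2] / [3]
  Insert 5 (step 4): P = [2, 5] / [6] / [9];  Q = [1, 4] / [2] / [3]
  Insert 4 (step 5): P = [2, 4] / [5] / [6] / [9];  Q = [1, 4] / [2] / [3] / [5]
  Insert 8 (step 6): P = [2, 4, 8] / [5] / [6] / [9];  Q = [1, 4, 6] / [2] / [3] / [5]
  Insert 3 (step 7): P = [2, 3, 8] / [4] / [5] / [6] / [9];  Q = [1, 4, 6] / [2] / [3] / [5] / [7]
  Insert 7 (step 8): P = [2, 3, 7] / [4, 8] / [5] / [6] / [9];  Q = [1, 4, 6] / [2, 8] / [3] / [5] / [7]
  Insert 1 (step 9): P = [1, 3, 7] / [2, 8] / [4] / [5] / [6] / [9];  Q = [1, 4, 6] / [2, 8] / [3] / [5] / [7] / [9]
Final shape: (3, 2, 1, 1, 1, 1).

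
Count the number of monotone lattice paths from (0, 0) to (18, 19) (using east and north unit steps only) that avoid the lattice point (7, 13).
Number of paths = 16713244380

Total paths from (0, 0) to (18, 19): C(37, 18) = 17672631900. Paths through (7, 13): (paths (0, 0) → (7, 13)) × (paths (7, 13) → (18, 19)) = C(20, 7) · C(17, 11) = 77520 · 12376 = 959387520. Avoidance count = 17672631900 − 959387520 = 16713244380.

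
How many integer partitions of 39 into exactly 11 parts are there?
p(39, 11 parts) = 2812

Partitions of n into exactly k parts are in bijection with partitions of n − k into at most k parts (subtract 1 from each part). So p(39, exactly 11) = p(28, parts ≤ 11). Computing via the recurrence p(m, j) = p(m, j−1) + p(m−j, j) gives 2812.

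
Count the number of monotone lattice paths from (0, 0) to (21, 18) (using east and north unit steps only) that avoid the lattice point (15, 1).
Number of paths = 62357528838

Total paths from (0, 0) to (21, 18): C(39, 21) = 62359143990. Paths through (15, 1): (paths (0, 0) → (15, 1)) × (paths (15, 1) → (21, 18)) = C(16, 15) · C(23, 6) = 16 · 100947 = 1615152. Avoidance count = 62359143990 − 1615152 = 62357528838.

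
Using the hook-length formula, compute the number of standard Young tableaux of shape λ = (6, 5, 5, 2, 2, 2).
# SYT of shape (6, 5, 5, 2, 2, 2) = 1018467450

Hook-length formula: f^λ = n! / Π hook(c), product over all cells c of the Young diagram. For λ = (6, 5, 5, 2, 2, 2), n = 22 boxes. Hook lengths by row (left-to-right, top-to-bottom): [11, 10, 6, 5, 4, 1]; [9, 8, 4, 3, 2]; [8, 7, 3, 2, 1]; [4, 3]; [3, 2]; [2, 1]. Product of hooks = 1103619686400. So f^λ = 22! / 1103619686400 = 1124000727777607680000 / 1103619686400 = 1018467450.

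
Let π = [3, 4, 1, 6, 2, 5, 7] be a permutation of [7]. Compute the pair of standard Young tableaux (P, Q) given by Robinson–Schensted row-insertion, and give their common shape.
P = [1, 2, 5, 7] / [3, 4, 6];  Q = [1, 2, 4, 7] / [3, 5, 6];  common shape = (4, 3)

Row-insert the values π_1, π_2, … into P one at a time, bumping the leftmost entry strictly greater than the inserted value down to the next row. The recording tableau Q records, in position (i, j), the step at which that cell was added to P.
  Insert 3 (step 1): P = [3];  Q = [1]
  Insert 4 (step 2): P = [3, 4];  Q = [1, 2]
  Insert 1 (step 3): P = [1, 4] / [3];  Q = [1, 2] / [3]
  Insert 6 (step 4): P = [1, 4, 6] / [3];  Q = [1, 2, 4] / [3]
  Insert 2 (step 5): P = [1, 2, 6] / [3, 4];  Q = [1, 2, 4] / [3, 5]
  Insert 5 (step 6): P = [1, 2, 5] / [3, 4, 6];  Q = [1, 2, 4] / [3, 5, 6]
  Insert 7 (step 7): P = [1, 2, 5, 7] / [3, 4, 6];  Q = [1, 2, 4, 7] / [3, 5, 6]
Final shape: (4, 3).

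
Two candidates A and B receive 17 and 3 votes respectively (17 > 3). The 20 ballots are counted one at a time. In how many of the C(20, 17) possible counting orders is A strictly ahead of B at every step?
Strict-lead orderings = 798

Total orderings of the 20 votes with 17 for A: C(20, 17) = 1140. By the Bertrand ballot formula (Cycle Lemma / reflection principle), the number of orderings in which A is strictly ahead of B throughout is (p − q)/(p + q) · C(p + q, p) = (17 − 3)/(17 + 3) · 1140 = 798.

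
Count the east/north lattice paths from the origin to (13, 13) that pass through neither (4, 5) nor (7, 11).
Number of paths = 6742820

Inclusion–exclusion. Total paths: C(26, 13) = 10400600. Through P₁: C(9, 4)·C(17, 9) = 3063060. Through P₂: C(18, 7)·C(8, 6) = 891072. Since P₁ is strictly southwest of P₂, a monotone path through both must visit P₁ then P₂; paths through both = C(9, 4)·C(9, 3)·C(8, 6) = 296352. Avoid both = 10400600 − 3063060 − 891072 + 296352 = 6742820.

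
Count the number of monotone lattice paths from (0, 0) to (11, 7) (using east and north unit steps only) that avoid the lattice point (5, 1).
Number of paths = 26280

Total paths from (0, 0) to (11, 7): C(18, 11) = 31824. Paths through (5, 1): (paths (0, 0) → (5, 1)) × (paths (5, 1) → (11, 7)) = C(6, 5) · C(12, 6) = 6 · 924 = 5544. Avoidance count = 31824 − 5544 = 26280.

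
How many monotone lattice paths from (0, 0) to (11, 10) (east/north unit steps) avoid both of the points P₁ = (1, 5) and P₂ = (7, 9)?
Number of paths = 283798

Inclusion–exclusion. Total paths: C(21, 11) = 352716. Through P₁: C(6, 1)·C(15, 10) = 18018. Through P₂: C(16, 7)·C(5, 4) = 57200. Since P₁ is strictly southwest of P₂, a monotone path through both must visit P₁ then P₂; paths through both = C(6, 1)·C(10, 6)·C(5, 4) = 6300. Avoid both = 352716 − 18018 − 57200 + 6300 = 283798.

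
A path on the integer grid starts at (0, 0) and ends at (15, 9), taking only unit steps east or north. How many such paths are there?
Number of paths = 1307504

A monotone lattice path from (0, 0) to (15, 9) consists of 15 east steps and 9 north steps in some order, so it is determined by which 15 of the 24 steps are east. The count is C(24, 15) = 1307504.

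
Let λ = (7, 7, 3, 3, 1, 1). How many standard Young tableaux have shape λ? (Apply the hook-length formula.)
# SYT of shape (7, 7, 3, 3, 1, 1) = 1018467450

Hook-length formula: f^λ = n! / Π hook(c), product over all cells c of the Young diagram. For λ = (7, 7, 3, 3, 1, 1), n = 22 boxes. Hook lengths by row (left-to-right, top-to-bottom): [12, 9, 8, 5, 4, 3, 2]; [11, 8, 7, 4, 3, 2, 1]; [6, 3, 2]; [5, 2, 1]; [2]; [1]. Product of hooks = 1103619686400. So f^λ = 22! / 1103619686400 = 1124000727777607680000 / 1103619686400 = 1018467450.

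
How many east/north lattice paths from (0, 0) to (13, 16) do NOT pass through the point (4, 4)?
Number of paths = 47288815

Total paths from (0, 0) to (13, 16): C(29, 13) = 67863915. Paths through (4, 4): (paths (0, 0) → (4, 4)) × (paths (4, 4) → (13, 16)) = C(8, 4) · C(21, 9) = 70 · 293930 = 20575100. Avoidance count = 67863915 − 20575100 = 47288815.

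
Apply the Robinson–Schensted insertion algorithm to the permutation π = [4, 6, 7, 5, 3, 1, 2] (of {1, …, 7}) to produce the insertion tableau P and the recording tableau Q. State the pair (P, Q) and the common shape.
P = [1, 2, 7] / [3, 5] / [4] / [6];  Q = [1, 2, 3] / [4, 7] / [5] / [6];  common shape = (3, 2, 1, 1)

Row-insert the values π_1, π_2, … into P one at a time, bumping the leftmost entry strictly greater than the inserted value down to the next row. The recording tableau Q records, in position (i, j), the step at which that cell was added to P.
  Insert 4 (step 1): P = [4];  Q = [1]
  Insert 6 (step 2): P = [4, 6];  Q = [1, 2]
  Insert 7 (step 3): P = [4, 6, 7];  Q = [1, 2, 3]
  Insert 5 (step 4): P = [4, 5, 7] / [6];  Q = [1, 2, 3] / [4]
  Insert 3 (step 5): P = [3, 5, 7] / [4] / [6];  Q = [1, 2, 3] / [4] / [5]
  Insert 1 (step 6): P = [1, 5, 7] / [3] / [4] / [6];  Q = [1, 2, 3] / [4] / [5] / [6]
  Insert 2 (step 7): P = [1, 2, 7] / [3, 5] / [4] / [6];  Q = [1, 2, 3] / [4, 7] / [5] / [6]
Final shape: (3, 2, 1, 1).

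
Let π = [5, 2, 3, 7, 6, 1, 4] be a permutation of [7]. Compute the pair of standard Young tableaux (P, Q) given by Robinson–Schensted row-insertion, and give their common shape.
P = [1, 3, 4] / [2, 6] / [5, 7];  Q = [1, 3, 4] / [2, 5] / [6, 7];  common shape = (3, 2, 2)

Row-insert the values π_1, π_2, … into P one at a time, bumping the leftmost entry strictly greater than the inserted value down to the next row. The recording tableau Q records, in position (i, j), the step at which that cell was added to P.
  Insert 5 (step 1): P = [5];  Q = [1]
  Insert 2 (step 2): P = [2] / [5];  Q = [1] / [2]
  Insert 3 (step 3): P = [2, 3] / [5];  Q = [1, 3] / [2]
  Insert 7 (step 4): P = [2, 3, 7] / [5];  Q = [1, 3, 4] / [2]
  Insert 6 (step 5): P = [2, 3, 6] / [5, 7];  Q = [1, 3, 4] / [2, 5]
  Insert 1 (step 6): P = [1, 3, 6] / [2, 7] / [5];  Q = [1, 3, 4] / [2, 5] / [6]
  Insert 4 (step 7): P = [1, 3, 4] / [2, 6] / [5, 7];  Q = [1, 3, 4] / [2, 5] / [6, 7]
Final shape: (3, 2, 2).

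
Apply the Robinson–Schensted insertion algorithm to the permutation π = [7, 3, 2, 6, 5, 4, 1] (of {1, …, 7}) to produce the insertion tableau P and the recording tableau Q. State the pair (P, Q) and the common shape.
P = [1, 4] / [2, 5] / [3] / [6] / [7];  Q = [1, 4] / [2, 5] / [3] / [6] / [7];  common shape = (2, 2, 1, 1, 1)

Row-insert the values π_1, π_2, … into P one at a time, bumping the leftmost entry strictly greater than the inserted value down to the next row. The recording tableau Q records, in position (i, j), the step at which that cell was added to P.
  Insert 7 (step 1): P = [7];  Q = [1]
  Insert 3 (step 2): P = [3] / [7];  Q = [1] / [2]
  Insert 2 (step 3): P = [2] / [3] / [7];  Q = [1] / [2] / [3]
  Insert 6 (step 4): P = [2, 6] / [3] / [7];  Q = [1, 4] / [2] / [3]
  Insert 5 (step 5): P = [2, 5] / [3, 6] / [7];  Q = [1, 4] / [2, 5] / [3]
  Insert 4 (step 6): P = [2, 4] / [3, 5] / [6] / [7];  Q = [1, 4] / [2, 5] / [3] / [6]
  Insert 1 (step 7): P = [1, 4] / [2, 5] / [3] / [6] / [7];  Q = [1, 4] / [2, 5] / [3] / [6] / [7]
Final shape: (2, 2, 1, 1, 1).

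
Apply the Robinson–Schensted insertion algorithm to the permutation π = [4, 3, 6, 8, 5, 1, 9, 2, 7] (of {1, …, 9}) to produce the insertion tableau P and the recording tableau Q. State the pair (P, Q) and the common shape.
P = [1, 2, 7, 9] / [3, 5, 8] / [4, 6];  Q = [1, 3, 4, 7] / [2, 5, 9] / [6, 8];  common shape = (4, 3, 2)

Row-insert the values π_1, π_2, … into P one at a time, bumping the leftmost entry strictly greater than the inserted value down to the next row. The recording tableau Q records, in position (i, j), the step at which that cell was added to P.
  Insert 4 (step 1): P = [4];  Q = [1]
  Insert 3 (step 2): P = [3] / [4];  Q = [1] / [2]
  Insert 6 (step 3): P = [3, 6] / [4];  Q = [1, 3] / [2]
  Insert 8 (step 4): P = [3, 6, 8] / [4];  Q = [1, 3, 4] / [2]
  Insert 5 (step 5): P = [3, 5, 8] / [4, 6];  Q = [1, 3, 4] / [2, 5]
  Insert 1 (step 6): P = [1, 5, 8] / [3, 6] / [4];  Q = [1, 3, 4] / [2, 5] / [6]
  Insert 9 (step 7): P = [1, 5, 8, 9] / [3, 6] / [4];  Q = [1, 3, 4, 7] / [2, 5] / [6]
  Insert 2 (step 8): P = [1, 2, 8, 9] / [3, 5] / [4, 6];  Q = [1, 3, 4, 7] / [2, 5] / [6, 8]
  Insert 7 (step 9): P = [1, 2, 7, 9] / [3, 5, 8] / [4, 6];  Q = [1, 3, 4, 7] / [2, 5, 9] / [6, 8]
Final shape: (4, 3, 2).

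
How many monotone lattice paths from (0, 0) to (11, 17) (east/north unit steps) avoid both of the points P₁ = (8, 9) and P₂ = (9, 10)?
Number of paths = 15887742

Inclusion–exclusion. Total paths: C(28, 11) = 21474180. Through P₁: C(17, 8)·C(11, 3) = 4011150. Through P₂: C(19, 9)·C(9, 2) = 3325608. Since P₁ is strictly southwest of P₂, a monotone path through both must visit P₁ then P₂; paths through both = C(17, 8)·C(2, 1)·C(9, 2) = 1750320. Avoid both = 21474180 − 4011150 − 3325608 + 1750320 = 15887742.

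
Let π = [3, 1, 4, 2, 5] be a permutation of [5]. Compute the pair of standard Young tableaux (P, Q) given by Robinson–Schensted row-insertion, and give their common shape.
P = [1, 2, 5] / [3, 4];  Q = [1, 3, 5] / [2, 4];  common shape = (3, 2)

Row-insert the values π_1, π_2, … into P one at a time, bumping the leftmost entry strictly greater than the inserted value down to the next row. The recording tableau Q records, in position (i, j), the step at which that cell was added to P.
  Insert 3 (step 1): P = [3];  Q = [1]
  Insert 1 (step 2): P = [1] / [3];  Q = [1] / [2]
  Insert 4 (step 3): P = [1, 4] / [3];  Q = [1, 3] / [2]
  Insert 2 (step 4): P = [1, 2] / [3, 4];  Q = [1, 3] / [2, 4]
  Insert 5 (step 5): P = [1, 2, 5] / [3, 4];  Q = [1, 3, 5] / [2, 4]
Final shape: (3, 2).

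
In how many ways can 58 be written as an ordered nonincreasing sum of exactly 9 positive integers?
p(58, 9 parts) = 40831

Partitions of n into exactly k parts are in bijection with partitions of n − k into at most k parts (subtract 1 from each part). So p(58, exactly 9) = p(49, parts ≤ 9). Computing via the recurrence p(m, j) = p(m, j−1) + p(m−j, j) gives 40831.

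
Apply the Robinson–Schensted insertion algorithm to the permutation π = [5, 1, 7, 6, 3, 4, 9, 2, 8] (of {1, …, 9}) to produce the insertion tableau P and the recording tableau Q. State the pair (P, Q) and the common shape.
P = [1, 2, 4, 8] / [3, 6, 9] / [5] / [7];  Q = [1, 3, 6, 7] / [2, 4, 9] / [5] / [8];  common shape = (4, 3, 1, 1)

Row-insert the values π_1, π_2, … into P one at a time, bumping the leftmost entry strictly greater than the inserted value down to the next row. The recording tableau Q records, in position (i, j), the step at which that cell was added to P.
  Insert 5 (step 1): P = [5];  Q = [1]
  Insert 1 (step 2): P = [1] / [5];  Q = [1] / [2]
  Insert 7 (step 3): P = [1, 7] / [5];  Q = [1, 3] / [2]
  Insert 6 (step 4): P = [1, 6] / [5, 7];  Q = [1, 3] / [2, 4]
  Insert 3 (step 5): P = [1, 3] / [5, 6] / [7];  Q = [1, 3] / [2, 4] / [5]
  Insert 4 (step 6): P = [1, 3, 4] / [5, 6] / [7];  Q = [1, 3, 6] / [2, 4] / [5]
  Insert 9 (step 7): P = [1, 3, 4, 9] / [5, 6] / [7];  Q = [1, 3, 6, 7] / [2, 4] / [5]
  Insert 2 (step 8): P = [1, 2, 4, 9] / [3, 6] / [5] / [7];  Q = [1, 3, 6, 7] / [2, 4] / [5] / [8]
  Insert 8 (step 9): P = [1, 2, 4, 8] / [3, 6, 9] / [5] / [7];  Q = [1, 3, 6, 7] / [2, 4, 9] / [5] / [8]
Final shape: (4, 3, 1, 1).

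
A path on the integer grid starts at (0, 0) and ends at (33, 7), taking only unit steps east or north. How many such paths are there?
Number of paths = 18643560

A monotone lattice path from (0, 0) to (33, 7) consists of 33 east steps and 7 north steps in some order, so it is determined by which 33 of the 40 steps are east. The count is C(40, 33) = 18643560.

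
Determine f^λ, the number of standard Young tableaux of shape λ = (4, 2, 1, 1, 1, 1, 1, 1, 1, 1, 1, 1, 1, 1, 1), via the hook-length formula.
# SYT of shape (4, 2, 1, 1, 1, 1, 1, 1, 1, 1, 1, 1, 1, 1, 1) = 9044

Hook-length formula: f^λ = n! / Π hook(c), product over all cells c of the Young diagram. For λ = (4, 2, 1, 1, 1, 1, 1, 1, 1, 1, 1, 1, 1, 1, 1), n = 19 boxes. Hook lengths by row (left-to-right, top-to-bottom): [18, 4, 2, 1]; [15, 1]; [13]; [12]; [11]; [10]; [9]; [8]; [7]; [6]; [5]; [4]; [3]; [2]; [1]. Product of hooks = 13450364928000. So f^λ = 19! / 13450364928000 = 121645100408832000 / 13450364928000 = 9044.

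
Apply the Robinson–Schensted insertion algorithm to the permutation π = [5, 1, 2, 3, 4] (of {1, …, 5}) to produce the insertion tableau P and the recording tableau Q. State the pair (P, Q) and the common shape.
P = [1, 2, 3, 4] / [5];  Q = [1, 3, 4, 5] / [2];  common shape = (4, 1)

Row-insert the values π_1, π_2, … into P one at a time, bumping the leftmost entry strictly greater than the inserted value down to the next row. The recording tableau Q records, in position (i, j), the step at which that cell was added to P.
  Insert 5 (step 1): P = [5];  Q = [1]
  Insert 1 (step 2): P = [1] / [5];  Q = [1] / [2]
  Insert 2 (step 3): P = [1, 2] / [5];  Q = [1, 3] / [2]
  Insert 3 (step 4): P = [1, 2, 3] / [5];  Q = [1, 3, 4] / [2]
  Insert 4 (step 5): P = [1, 2, 3, 4] / [5];  Q = [1, 3, 4, 5] / [2]
Final shape: (4, 1).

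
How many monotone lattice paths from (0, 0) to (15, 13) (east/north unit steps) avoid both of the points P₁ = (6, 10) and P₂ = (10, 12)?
Number of paths = 32521244

Inclusion–exclusion. Total paths: C(28, 15) = 37442160. Through P₁: C(16, 6)·C(12, 9) = 1761760. Through P₂: C(22, 10)·C(6, 5) = 3879876. Since P₁ is strictly southwest of P₂, a monotone path through both must visit P₁ then P₂; paths through both = C(16, 6)·C(6, 4)·C(6, 5) = 720720. Avoid both = 37442160 − 1761760 − 3879876 + 720720 = 32521244.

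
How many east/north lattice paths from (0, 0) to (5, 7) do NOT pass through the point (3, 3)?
Number of paths = 492

Total paths from (0, 0) to (5, 7): C(12, 5) = 792. Paths through (3, 3): (paths (0, 0) → (3, 3)) × (paths (3, 3) → (5, 7)) = C(6, 3) · C(6, 2) = 20 · 15 = 300. Avoidance count = 792 − 300 = 492.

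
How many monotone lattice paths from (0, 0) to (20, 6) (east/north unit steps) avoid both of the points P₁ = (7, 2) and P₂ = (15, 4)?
Number of paths = 97174

Inclusion–exclusion. Total paths: C(26, 20) = 230230. Through P₁: C(9, 7)·C(17, 13) = 85680. Through P₂: C(19, 15)·C(7, 5) = 81396. Since P₁ is strictly southwest of P₂, a monotone path through both must visit P₁ then P₂; paths through both = C(9, 7)·C(10, 8)·C(7, 5) = 34020. Avoid both = 230230 − 85680 − 81396 + 34020 = 97174.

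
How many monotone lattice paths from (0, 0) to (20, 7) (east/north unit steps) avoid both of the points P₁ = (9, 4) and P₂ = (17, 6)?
Number of paths = 352682

Inclusion–exclusion. Total paths: C(27, 20) = 888030. Through P₁: C(13, 9)·C(14, 11) = 260260. Through P₂: C(23, 17)·C(4, 3) = 403788. Since P₁ is strictly southwest of P₂, a monotone path through both must visit P₁ then P₂; paths through both = C(13, 9)·C(10, 8)·C(4, 3) = 128700. Avoid both = 888030 − 260260 − 403788 + 128700 = 352682.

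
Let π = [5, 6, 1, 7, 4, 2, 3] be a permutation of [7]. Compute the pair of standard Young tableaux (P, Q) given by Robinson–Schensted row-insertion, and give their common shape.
P = [1, 2, 3] / [4, 6, 7] / [5];  Q = [1, 2, 4] / [3, 5, 7] / [6];  common shape = (3, 3, 1)

Row-insert the values π_1, π_2, … into P one at a time, bumping the leftmost entry strictly greater than the inserted value down to the next row. The recording tableau Q records, in position (i, j), the step at which that cell was added to P.
  Insert 5 (step 1): P = [5];  Q = [1]
  Insert 6 (step 2): P = [5, 6];  Q = [1, 2]
  Insert 1 (step 3): P = [1, 6] / [5];  Q = [1, 2] / [3]
  Insert 7 (step 4): P = [1, 6, 7] / [5];  Q = [1, 2, 4] / [3]
  Insert 4 (step 5): P = [1, 4, 7] / [5, 6];  Q = [1, 2, 4] / [3, 5]
  Insert 2 (step 6): P = [1, 2, 7] / [4, 6] / [5];  Q = [1, 2, 4] / [3, 5] / [6]
  Insert 3 (step 7): P = [1, 2, 3] / [4, 6, 7] / [5];  Q = [1, 2, 4] / [3, 5, 7] / [6]
Final shape: (3, 3, 1).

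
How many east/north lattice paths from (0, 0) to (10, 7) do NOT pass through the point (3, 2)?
Number of paths = 11528

Total paths from (0, 0) to (10, 7): C(17, 10) = 19448. Paths through (3, 2): (paths (0, 0) → (3, 2)) × (paths (3, 2) → (10, 7)) = C(5, 3) · C(12, 7) = 10 · 792 = 7920. Avoidance count = 19448 − 7920 = 11528.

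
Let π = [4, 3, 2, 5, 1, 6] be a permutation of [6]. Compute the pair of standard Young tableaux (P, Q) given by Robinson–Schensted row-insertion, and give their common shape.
P = [1, 5, 6] / [2] / [3] / [4];  Q = [1, 4, 6] / [2] / [3] / [5];  common shape = (3, 1, 1, 1)

Row-insert the values π_1, π_2, … into P one at a time, bumping the leftmost entry strictly greater than the inserted value down to the next row. The recording tableau Q records, in position (i, j), the step at which that cell was added to P.
  Insert 4 (step 1): P = [4];  Q = [1]
  Insert 3 (step 2): P = [3] / [4];  Q = [1] / [2]
  Insert 2 (step 3): P = [2] / [3] / [4];  Q = [1] / [2] / [3]
  Insert 5 (step 4): P = [2, 5] / [3] / [4];  Q = [1, 4] / [2] / [3]
  Insert 1 (step 5): P = [1, 5] / [2] / [3] / [4];  Q = [1, 4] / [2] / [3] / [5]
  Insert 6 (step 6): P = [1, 5, 6] / [2] / [3] / [4];  Q = [1, 4, 6] / [2] / [3] / [5]
Final shape: (3, 1, 1, 1).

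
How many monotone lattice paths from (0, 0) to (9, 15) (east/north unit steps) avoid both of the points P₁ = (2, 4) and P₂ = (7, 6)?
Number of paths = 753089

Inclusion–exclusion. Total paths: C(24, 9) = 1307504. Through P₁: C(6, 2)·C(18, 7) = 477360. Through P₂: C(13, 7)·C(11, 2) = 94380. Since P₁ is strictly southwest of P₂, a monotone path through both must visit P₁ then P₂; paths through both = C(6, 2)·C(7, 5)·C(11, 2) = 17325. Avoid both = 1307504 − 477360 − 94380 + 17325 = 753089.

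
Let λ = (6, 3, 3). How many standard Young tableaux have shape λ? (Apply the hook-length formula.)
# SYT of shape (6, 3, 3) = 1650

Hook-length formula: f^λ = n! / Π hook(c), product over all cells c of the Young diagram. For λ = (6, 3, 3), n = 12 boxes. Hook lengths by row (left-to-right, top-to-bottom): [8, 7, 6, 3, 2, 1]; [4, 3, 2]; [3, 2, 1]. Product of hooks = 290304. So f^λ = 12! / 290304 = 479001600 / 290304 = 1650.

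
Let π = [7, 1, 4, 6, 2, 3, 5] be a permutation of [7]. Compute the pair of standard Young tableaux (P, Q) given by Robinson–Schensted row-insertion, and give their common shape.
P = [1, 2, 3, 5] / [4, 6] / [7];  Q = [1, 3, 4, 7] / [2, 6] / [5];  common shape = (4, 2, 1)

Row-insert the values π_1, π_2, … into P one at a time, bumping the leftmost entry strictly greater than the inserted value down to the next row. The recording tableau Q records, in position (i, j), the step at which that cell was added to P.
  Insert 7 (step 1): P = [7];  Q = [1]
  Insert 1 (step 2): P = [1] / [7];  Q = [1] / [2]
  Insert 4 (step 3): P = [1, 4] / [7];  Q = [1, 3] / [2]
  Insert 6 (step 4): P = [1, 4, 6] / [7];  Q = [1, 3, 4] / [2]
  Insert 2 (step 5): P = [1, 2, 6] / [4] / [7];  Q = [1, 3, 4] / [2] / [5]
  Insert 3 (step 6): P = [1, 2, 3] / [4, 6] / [7];  Q = [1, 3, 4] / [2, 6] / [5]
  Insert 5 (step 7): P = [1, 2, 3, 5] / [4, 6] / [7];  Q = [1, 3, 4, 7] / [2, 6] / [5]
Final shape: (4, 2, 1).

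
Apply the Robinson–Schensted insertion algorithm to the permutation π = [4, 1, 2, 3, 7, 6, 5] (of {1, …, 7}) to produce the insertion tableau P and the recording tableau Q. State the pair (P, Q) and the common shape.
P = [1, 2, 3, 5] / [4, 6] / [7];  Q = [1, 3, 4, 5] / [2, 6] / [7];  common shape = (4, 2, 1)

Row-insert the values π_1, π_2, … into P one at a time, bumping the leftmost entry strictly greater than the inserted value down to the next row. The recording tableau Q records, in position (i, j), the step at which that cell was added to P.
  Insert 4 (step 1): P = [4];  Q = [1]
  Insert 1 (step 2): P = [1] / [4];  Q = [1] / [2]
  Insert 2 (step 3): P = [1, 2] / [4];  Q = [1, 3] / [2]
  Insert 3 (step 4): P = [1, 2, 3] / [4];  Q = [1, 3, 4] / [2]
  Insert 7 (step 5): P = [1, 2, 3, 7] / [4];  Q = [1, 3, 4, 5] / [2]
  Insert 6 (step 6): P = [1, 2, 3, 6] / [4, 7];  Q = [1, 3, 4, 5] / [2, 6]
  Insert 5 (step 7): P = [1, 2, 3, 5] / [4, 6] / [7];  Q = [1, 3, 4, 5] / [2, 6] / [7]
Final shape: (4, 2, 1).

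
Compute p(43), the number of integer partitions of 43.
p(43) = 63261

Compute p(n) via the recurrence p(n, m) = p(n, m−1) + p(n−m, m), where p(n, m) counts partitions of n with all parts ≤ m and p(n) = p(n, n). The base cases are p(0, m) = 1 and p(n, 0) = 0 for n > 0. Filling the table yields p(43) = 63261. (Euler's pentagonal recurrence is an alternative.)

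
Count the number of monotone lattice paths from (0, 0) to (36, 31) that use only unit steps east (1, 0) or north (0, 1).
Number of paths = 11923179284862717872

A monotone lattice path from (0, 0) to (36, 31) consists of 36 east steps and 31 north steps in some order, so it is determined by which 36 of the 67 steps are east. The count is C(67, 36) = 11923179284862717872.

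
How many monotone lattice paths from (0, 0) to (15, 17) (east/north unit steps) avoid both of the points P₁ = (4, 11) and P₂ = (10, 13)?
Number of paths = 409492884

Inclusion–exclusion. Total paths: C(32, 15) = 565722720. Through P₁: C(15, 4)·C(17, 11) = 16893240. Through P₂: C(23, 10)·C(9, 5) = 144152316. Since P₁ is strictly southwest of P₂, a monotone path through both must visit P₁ then P₂; paths through both = C(15, 4)·C(8, 6)·C(9, 5) = 4815720. Avoid both = 565722720 − 16893240 − 144152316 + 4815720 = 409492884.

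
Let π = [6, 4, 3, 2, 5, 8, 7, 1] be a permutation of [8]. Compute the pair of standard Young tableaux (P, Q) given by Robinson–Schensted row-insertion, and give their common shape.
P = [1, 5, 7] / [2, 8] / [3] / [4] / [6];  Q = [1, 5, 6] / [2, 7] / [3] / [4] / [8];  common shape = (3, 2, 1, 1, 1)

Row-insert the values π_1, π_2, … into P one at a time, bumping the leftmost entry strictly greater than the inserted value down to the next row. The recording tableau Q records, in position (i, j), the step at which that cell was added to P.
  Insert 6 (step 1): P = [6];  Q = [1]
  Insert 4 (step 2): P = [4] / [6];  Q = [1] / [2]
  Insert 3 (step 3): P = [3] / [4] / [6];  Q = [1] / [2] / [3]
  Insert 2 (step 4): P = [2] / [3] / [4] / [6];  Q = [1] / [2] / [3] / [4]
  Insert 5 (step 5): P = [2, 5] / [3] / [4] / [6];  Q = [1, 5] / [2] / [3] / [4]
  Insert 8 (step 6): P = [2, 5, 8] / [3] / [4] / [6];  Q = [1, 5, 6] / [2] / [3] / [4]
  Insert 7 (step 7): P = [2, 5, 7] / [3, 8] / [4] / [6];  Q = [1, 5, 6] / [2, 7] / [3] / [4]
  Insert 1 (step 8): P = [1, 5, 7] / [2, 8] / [3] / [4] / [6];  Q = [1, 5, 6] / [2, 7] / [3] / [4] / [8]
Final shape: (3, 2, 1, 1, 1).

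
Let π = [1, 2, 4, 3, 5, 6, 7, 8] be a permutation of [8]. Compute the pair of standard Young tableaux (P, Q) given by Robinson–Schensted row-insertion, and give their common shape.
P = [1, 2, 3, 5, 6, 7, 8] / [4];  Q = [1, 2, 3, 5, 6, 7, 8] / [4];  common shape = (7, 1)

Row-insert the values π_1, π_2, … into P one at a time, bumping the leftmost entry strictly greater than the inserted value down to the next row. The recording tableau Q records, in position (i, j), the step at which that cell was added to P.
  Insert 1 (step 1): P = [1];  Q = [1]
  Insert 2 (step 2): P = [1, 2];  Q = [1, 2]
  Insert 4 (step 3): P = [1, 2, 4];  Q = [1, 2, 3]
  Insert 3 (step 4): P = [1, 2, 3] / [4];  Q = [1, 2, 3] / [4]
  Insert 5 (step 5): P = [1, 2, 3, 5] / [4];  Q = [1, 2, 3, 5] / [4]
  Insert 6 (step 6): P = [1, 2, 3, 5, 6] / [4];  Q = [1, 2, 3, 5, 6] / [4]
  Insert 7 (step 7): P = [1, 2, 3, 5, 6, 7] / [4];  Q = [1, 2, 3, 5, 6, 7] / [4]
  Insert 8 (step 8): P = [1, 2, 3, 5, 6, 7, 8] / [4];  Q = [1, 2, 3, 5, 6, 7, 8] / [4]
Final shape: (7, 1).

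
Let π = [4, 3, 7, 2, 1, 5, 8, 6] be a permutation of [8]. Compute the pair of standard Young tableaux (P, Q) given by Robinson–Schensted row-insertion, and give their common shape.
P = [1, 5, 6] / [2, 7, 8] / [3] / [4];  Q = [1, 3, 7] / [2, 6, 8] / [4] / [5];  common shape = (3, 3, 1, 1)

Row-insert the values π_1, π_2, … into P one at a time, bumping the leftmost entry strictly greater than the inserted value down to the next row. The recording tableau Q records, in position (i, j), the step at which that cell was added to P.
  Insert 4 (step 1): P = [4];  Q = [1]
  Insert 3 (step 2): P = [3] / [4];  Q = [1] / [2]
  Insert 7 (step 3): P = [3, 7] / [4];  Q = [1, 3] / [2]
  Insert 2 (step 4): P = [2, 7] / [3] / [4];  Q = [1, 3] / [2] / [4]
  Insert 1 (step 5): P = [1, 7] / [2] / [3] / [4];  Q = [1, 3] / [2] / [4] / [5]
  Insert 5 (step 6): P = [1, 5] / [2, 7] / [3] / [4];  Q = [1, 3] / [2, 6] / [4] / [5]
  Insert 8 (step 7): P = [1, 5, 8] / [2, 7] / [3] / [4];  Q = [1, 3, 7] / [2, 6] / [4] / [5]
  Insert 6 (step 8): P = [1, 5, 6] / [2, 7, 8] / [3] / [4];  Q = [1, 3, 7] / [2, 6, 8] / [4] / [5]
Final shape: (3, 3, 1, 1).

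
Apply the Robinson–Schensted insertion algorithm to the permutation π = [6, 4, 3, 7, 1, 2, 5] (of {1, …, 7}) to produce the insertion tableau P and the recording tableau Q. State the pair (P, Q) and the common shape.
P = [1, 2, 5] / [3, 7] / [4] / [6];  Q = [1, 4, 7] / [2, 6] / [3] / [5];  common shape = (3, 2, 1, 1)

Row-insert the values π_1, π_2, … into P one at a time, bumping the leftmost entry strictly greater than the inserted value down to the next row. The recording tableau Q records, in position (i, j), the step at which that cell was added to P.
  Insert 6 (step 1): P = [6];  Q = [1]
  Insert 4 (step 2): P = [4] / [6];  Q = [1] / [2]
  Insert 3 (step 3): P = [3] / [4] / [6];  Q = [1] / [2] / [3]
  Insert 7 (step 4): P = [3, 7] / [4] / [6];  Q = [1, 4] / [2] / [3]
  Insert 1 (step 5): P = [1, 7] / [3] / [4] / [6];  Q = [1, 4] / [2] / [3] / [5]
  Insert 2 (step 6): P = [1, 2] / [3, 7] / [4] / [6];  Q = [1, 4] / [2, 6] / [3] / [5]
  Insert 5 (step 7): P = [1, 2, 5] / [3, 7] / [4] / [6];  Q = [1, 4, 7] / [2, 6] / [3] / [5]
Final shape: (3, 2, 1, 1).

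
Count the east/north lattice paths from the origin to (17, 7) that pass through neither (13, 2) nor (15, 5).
Number of paths = 246150

Inclusion–exclusion. Total paths: C(24, 17) = 346104. Through P₁: C(15, 13)·C(9, 4) = 13230. Through P₂: C(20, 15)·C(4, 2) = 93024. Since P₁ is strictly southwest of P₂, a monotone path through both must visit P₁ then P₂; paths through both = C(15, 13)·C(5, 2)·C(4, 2) = 6300. Avoid both = 346104 − 13230 − 93024 + 6300 = 246150.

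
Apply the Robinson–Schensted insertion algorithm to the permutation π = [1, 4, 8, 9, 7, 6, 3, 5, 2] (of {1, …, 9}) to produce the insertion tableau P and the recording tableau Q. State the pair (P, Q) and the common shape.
P = [1, 2, 5, 9] / [3, 6] / [4] / [7] / [8];  Q = [1, 2, 3, 4] / [5, 8] / [6] / [7] / [9];  common shape = (4, 2, 1, 1, 1)

Row-insert the values π_1, π_2, … into P one at a time, bumping the leftmost entry strictly greater than the inserted value down to the next row. The recording tableau Q records, in position (i, j), the step at which that cell was added to P.
  Insert 1 (step 1): P = [1];  Q = [1]
  Insert 4 (step 2): P = [1, 4];  Q = [1, 2]
  Insert 8 (step 3): P = [1, 4, 8];  Q = [1, 2, 3]
  Insert 9 (step 4): P = [1, 4, 8, 9];  Q = [1, 2, 3, 4]
  Insert 7 (step 5): P = [1, 4, 7, 9] / [8];  Q = [1, 2, 3, 4] / [5]
  Insert 6 (step 6): P = [1, 4, 6, 9] / [7] / [8];  Q = [1, 2, 3, 4] / [5] / [6]
  Insert 3 (step 7): P = [1, 3, 6, 9] / [4] / [7] / [8];  Q = [1, 2, 3, 4] / [5] / [6] / [7]
  Insert 5 (step 8): P = [1, 3, 5, 9] / [4, 6] / [7] / [8];  Q = [1, 2, 3, 4] / [5, 8] / [6] / [7]
  Insert 2 (step 9): P = [1, 2, 5, 9] / [3, 6] / [4] / [7] / [8];  Q = [1, 2, 3, 4] / [5, 8] / [6] / [7] / [9]
Final shape: (4, 2, 1, 1, 1).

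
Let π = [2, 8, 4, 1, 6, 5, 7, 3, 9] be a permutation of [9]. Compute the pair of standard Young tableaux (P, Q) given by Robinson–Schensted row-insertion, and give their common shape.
P = [1, 3, 5, 7, 9] / [2, 4] / [6] / [8];  Q = [1, 2, 5, 7, 9] / [3, 6] / [4] / [8];  common shape = (5, 2, 1, 1)

Row-insert the values π_1, π_2, … into P one at a time, bumping the leftmost entry strictly greater than the inserted value down to the next row. The recording tableau Q records, in position (i, j), the step at which that cell was added to P.
  Insert 2 (step 1): P = [2];  Q = [1]
  Insert 8 (step 2): P = [2, 8];  Q = [1, 2]
  Insert 4 (step 3): P = [2, 4] / [8];  Q = [1, 2] / [3]
  Insert 1 (step 4): P = [1, 4] / [2] / [8];  Q = [1, 2] / [3] / [4]
  Insert 6 (step 5): P = [1, 4, 6] / [2] / [8];  Q = [1, 2, 5] / [3] / [4]
  Insert 5 (step 6): P = [1, 4, 5] / [2, 6] / [8];  Q = [1, 2, 5] / [3, 6] / [4]
  Insert 7 (step 7): P = [1, 4, 5, 7] / [2, 6] / [8];  Q = [1, 2, 5, 7] / [3, 6] / [4]
  Insert 3 (step 8): P = [1, 3, 5, 7] / [2, 4] / [6] / [8];  Q = [1, 2, 5, 7] / [3, 6] / [4] / [8]
  Insert 9 (step 9): P = [1, 3, 5, 7, 9] / [2, 4] / [6] / [8];  Q = [1, 2, 5, 7, 9] / [3, 6] / [4] / [8]
Final shape: (5, 2, 1, 1).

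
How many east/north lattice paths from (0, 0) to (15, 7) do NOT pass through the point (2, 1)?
Number of paths = 89148

Total paths from (0, 0) to (15, 7): C(22, 15) = 170544. Paths through (2, 1): (paths (0, 0) → (2, 1)) × (paths (2, 1) → (15, 7)) = C(3, 2) · C(19, 13) = 3 · 27132 = 81396. Avoidance count = 170544 − 81396 = 89148.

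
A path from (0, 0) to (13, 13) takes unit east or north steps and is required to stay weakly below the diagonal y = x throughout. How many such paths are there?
Number of paths = 742900

By the reflection principle (André's argument), the number of monotone paths to (13, 13) with n ≤ m that never go above y = x is C(26, 13) − C(26, 14) = 10400600 − 9657700 = 742900.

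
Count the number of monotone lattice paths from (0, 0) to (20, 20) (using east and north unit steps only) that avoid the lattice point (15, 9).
Number of paths = 132135351348

Total paths from (0, 0) to (20, 20): C(40, 20) = 137846528820. Paths through (15, 9): (paths (0, 0) → (15, 9)) × (paths (15, 9) → (20, 20)) = C(24, 15) · C(16, 5) = 1307504 · 4368 = 5711177472. Avoidance count = 137846528820 − 5711177472 = 132135351348.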